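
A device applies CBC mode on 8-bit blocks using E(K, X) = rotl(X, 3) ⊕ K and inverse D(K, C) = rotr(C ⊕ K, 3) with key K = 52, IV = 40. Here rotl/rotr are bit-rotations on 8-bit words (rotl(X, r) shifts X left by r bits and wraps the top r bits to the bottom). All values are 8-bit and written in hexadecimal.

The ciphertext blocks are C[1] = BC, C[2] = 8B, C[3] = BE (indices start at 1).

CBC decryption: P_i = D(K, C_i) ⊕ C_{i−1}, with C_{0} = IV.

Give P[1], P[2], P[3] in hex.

P[1]: D(K, BC) = DD; DD ⊕ 40 = 9D.
P[2]: D(K, 8B) = 3B; 3B ⊕ BC = 87.
P[3]: D(K, BE) = 9D; 9D ⊕ 8B = 16.

P[1] = 9D, P[2] = 87, P[3] = 16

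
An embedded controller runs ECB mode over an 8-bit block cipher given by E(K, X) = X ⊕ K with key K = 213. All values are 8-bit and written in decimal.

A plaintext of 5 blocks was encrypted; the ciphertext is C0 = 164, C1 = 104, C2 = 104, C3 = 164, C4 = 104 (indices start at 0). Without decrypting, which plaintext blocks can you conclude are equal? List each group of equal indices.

P0 = P3; P1 = P2 = P4

ECB encrypts each block independently with the same key, so equal ciphertext blocks imply equal plaintext blocks.
C0 = C3 = 164, so P0 = P3.
C1 = C2 = C4 = 104, so P1 = P2 = P4.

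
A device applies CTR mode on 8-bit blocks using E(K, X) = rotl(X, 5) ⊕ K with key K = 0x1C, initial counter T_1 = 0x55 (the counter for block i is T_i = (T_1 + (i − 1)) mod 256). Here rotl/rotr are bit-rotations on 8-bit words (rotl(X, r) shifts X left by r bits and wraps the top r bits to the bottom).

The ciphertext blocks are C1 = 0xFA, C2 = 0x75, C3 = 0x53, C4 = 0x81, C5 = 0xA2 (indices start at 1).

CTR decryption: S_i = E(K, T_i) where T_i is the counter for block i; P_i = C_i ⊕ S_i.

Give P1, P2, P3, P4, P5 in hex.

P1 = 0x4C, P2 = 0xA3, P3 = 0xA5, P4 = 0x96, P5 = 0x95

P1: T = 0x55, S = E(K, T) = 0xB6; 0xFA ⊕ 0xB6 = 0x4C.
P2: T = 0x56, S = E(K, T) = 0xD6; 0x75 ⊕ 0xD6 = 0xA3.
P3: T = 0x57, S = E(K, T) = 0xF6; 0x53 ⊕ 0xF6 = 0xA5.
P4: T = 0x58, S = E(K, T) = 0x17; 0x81 ⊕ 0x17 = 0x96.
P5: T = 0x59, S = E(K, T) = 0x37; 0xA2 ⊕ 0x37 = 0x95.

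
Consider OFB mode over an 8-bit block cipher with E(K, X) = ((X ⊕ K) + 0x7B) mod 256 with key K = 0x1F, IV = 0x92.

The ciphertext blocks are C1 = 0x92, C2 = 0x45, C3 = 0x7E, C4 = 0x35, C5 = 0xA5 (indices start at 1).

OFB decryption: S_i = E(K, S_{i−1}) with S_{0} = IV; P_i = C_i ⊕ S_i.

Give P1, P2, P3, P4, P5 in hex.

P1: S = E(K, 0x92) = 0x08; 0x92 ⊕ 0x08 = 0x9A.
P2: S = E(K, 0x08) = 0x92; 0x45 ⊕ 0x92 = 0xD7.
P3: S = E(K, 0x92) = 0x08; 0x7E ⊕ 0x08 = 0x76.
P4: S = E(K, 0x08) = 0x92; 0x35 ⊕ 0x92 = 0xA7.
P5: S = E(K, 0x92) = 0x08; 0xA5 ⊕ 0x08 = 0xAD.

P1 = 0x9A, P2 = 0xD7, P3 = 0x76, P4 = 0xA7, P5 = 0xAD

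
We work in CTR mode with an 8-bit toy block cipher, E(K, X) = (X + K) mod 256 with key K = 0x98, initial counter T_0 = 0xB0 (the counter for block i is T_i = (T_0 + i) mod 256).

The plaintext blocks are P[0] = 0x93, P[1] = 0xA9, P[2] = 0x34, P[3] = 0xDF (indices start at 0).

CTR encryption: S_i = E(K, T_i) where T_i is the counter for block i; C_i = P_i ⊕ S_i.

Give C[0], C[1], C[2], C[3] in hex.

C[0] = 0xDB, C[1] = 0xE0, C[2] = 0x7E, C[3] = 0x94

C[0]: T = 0xB0, S = E(K, T) = 0x48; 0x93 ⊕ 0x48 = 0xDB.
C[1]: T = 0xB1, S = E(K, T) = 0x49; 0xA9 ⊕ 0x49 = 0xE0.
C[2]: T = 0xB2, S = E(K, T) = 0x4A; 0x34 ⊕ 0x4A = 0x7E.
C[3]: T = 0xB3, S = E(K, T) = 0x4B; 0xDF ⊕ 0x4B = 0x94.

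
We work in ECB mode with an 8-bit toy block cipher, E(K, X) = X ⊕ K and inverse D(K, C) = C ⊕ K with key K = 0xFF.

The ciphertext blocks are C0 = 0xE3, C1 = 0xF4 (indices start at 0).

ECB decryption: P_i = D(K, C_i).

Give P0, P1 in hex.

P0: D(K, 0xE3) = 0x1C.
P1: D(K, 0xF4) = 0x0B.

P0 = 0x1C, P1 = 0x0B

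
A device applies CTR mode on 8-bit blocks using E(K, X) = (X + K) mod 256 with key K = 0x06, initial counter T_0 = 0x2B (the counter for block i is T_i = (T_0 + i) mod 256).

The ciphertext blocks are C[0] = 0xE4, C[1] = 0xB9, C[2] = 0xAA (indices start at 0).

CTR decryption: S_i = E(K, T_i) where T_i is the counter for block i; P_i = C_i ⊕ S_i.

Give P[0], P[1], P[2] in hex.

P[0] = 0xD5, P[1] = 0x8B, P[2] = 0x99

P[0]: T = 0x2B, S = E(K, T) = 0x31; 0xE4 ⊕ 0x31 = 0xD5.
P[1]: T = 0x2C, S = E(K, T) = 0x32; 0xB9 ⊕ 0x32 = 0x8B.
P[2]: T = 0x2D, S = E(K, T) = 0x33; 0xAA ⊕ 0x33 = 0x99.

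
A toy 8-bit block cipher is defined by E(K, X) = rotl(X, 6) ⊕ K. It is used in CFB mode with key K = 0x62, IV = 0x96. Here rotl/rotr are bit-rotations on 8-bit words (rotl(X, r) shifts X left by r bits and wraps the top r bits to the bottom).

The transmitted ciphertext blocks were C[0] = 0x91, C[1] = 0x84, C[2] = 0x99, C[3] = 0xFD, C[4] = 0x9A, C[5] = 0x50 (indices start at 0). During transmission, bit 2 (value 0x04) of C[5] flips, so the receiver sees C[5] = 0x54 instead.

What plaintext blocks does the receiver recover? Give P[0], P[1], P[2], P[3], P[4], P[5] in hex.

CFB decryption: P_i = C_i ⊕ E(K, C_{i−1}), with C_{−1} = IV.
Only C[5] changed, to 0x54. In CFB, a change in C_i flips the same bit in P_i and garbles P_{i+1}. Decrypting the received ciphertext:
P[0]: E(K, 0x96) = 0xC7; 0x91 ⊕ 0xC7 = 0x56.
P[1]: E(K, 0x91) = 0x06; 0x84 ⊕ 0x06 = 0x82.
P[2]: E(K, 0x84) = 0x43; 0x99 ⊕ 0x43 = 0xDA.
P[3]: E(K, 0x99) = 0x04; 0xFD ⊕ 0x04 = 0xF9.
P[4]: E(K, 0xFD) = 0x1D; 0x9A ⊕ 0x1D = 0x87.
P[5]: E(K, 0x9A) = 0xC4; 0x54 ⊕ 0xC4 = 0x90.
Blocks that differ from the original plaintext: P[5].

P[0] = 0x56, P[1] = 0x82, P[2] = 0xDA, P[3] = 0xF9, P[4] = 0x87, P[5] = 0x90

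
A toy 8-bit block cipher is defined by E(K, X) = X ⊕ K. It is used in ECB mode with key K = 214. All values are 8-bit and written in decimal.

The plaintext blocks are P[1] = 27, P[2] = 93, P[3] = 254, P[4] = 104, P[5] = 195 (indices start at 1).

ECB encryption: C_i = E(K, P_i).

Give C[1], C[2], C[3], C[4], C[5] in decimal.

C[1]: E(K, 27) = 205.
C[2]: E(K, 93) = 139.
C[3]: E(K, 254) = 40.
C[4]: E(K, 104) = 190.
C[5]: E(K, 195) = 21.

C[1] = 205, C[2] = 139, C[3] = 40, C[4] = 190, C[5] = 21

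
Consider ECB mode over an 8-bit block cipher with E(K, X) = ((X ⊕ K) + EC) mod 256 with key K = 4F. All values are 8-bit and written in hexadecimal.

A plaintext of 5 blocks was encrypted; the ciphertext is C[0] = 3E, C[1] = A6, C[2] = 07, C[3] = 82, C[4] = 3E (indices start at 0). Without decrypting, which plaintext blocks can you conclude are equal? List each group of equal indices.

P[0] = P[4]

ECB encrypts each block independently with the same key, so equal ciphertext blocks imply equal plaintext blocks.
C[0] = C[4] = 3E, so P[0] = P[4].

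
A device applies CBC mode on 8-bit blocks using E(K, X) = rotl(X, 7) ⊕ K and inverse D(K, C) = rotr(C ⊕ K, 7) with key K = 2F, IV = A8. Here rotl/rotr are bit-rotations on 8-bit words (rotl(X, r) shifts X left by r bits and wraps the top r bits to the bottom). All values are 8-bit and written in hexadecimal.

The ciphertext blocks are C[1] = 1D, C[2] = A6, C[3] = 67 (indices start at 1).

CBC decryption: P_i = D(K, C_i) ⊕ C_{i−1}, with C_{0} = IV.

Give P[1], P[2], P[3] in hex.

P[1]: D(K, 1D) = 64; 64 ⊕ A8 = CC.
P[2]: D(K, A6) = 13; 13 ⊕ 1D = 0E.
P[3]: D(K, 67) = 90; 90 ⊕ A6 = 36.

P[1] = CC, P[2] = 0E, P[3] = 36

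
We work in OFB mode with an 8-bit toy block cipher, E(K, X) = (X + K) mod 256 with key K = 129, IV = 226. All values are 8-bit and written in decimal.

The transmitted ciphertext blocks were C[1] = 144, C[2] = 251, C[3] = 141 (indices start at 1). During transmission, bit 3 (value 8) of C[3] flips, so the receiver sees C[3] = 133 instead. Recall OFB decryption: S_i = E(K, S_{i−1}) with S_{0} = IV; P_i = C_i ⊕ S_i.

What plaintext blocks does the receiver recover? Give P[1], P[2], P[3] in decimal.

Only C[3] changed, to 133. In OFB, a change in C_i flips the same bit in P_i only; the keystream is unaffected. Decrypting the received ciphertext:
P[1]: S = E(K, 226) = 99; 144 ⊕ 99 = 243.
P[2]: S = E(K, 99) = 228; 251 ⊕ 228 = 31.
P[3]: S = E(K, 228) = 101; 133 ⊕ 101 = 224.
Blocks that differ from the original plaintext: P[3].

P[1] = 243, P[2] = 31, P[3] = 224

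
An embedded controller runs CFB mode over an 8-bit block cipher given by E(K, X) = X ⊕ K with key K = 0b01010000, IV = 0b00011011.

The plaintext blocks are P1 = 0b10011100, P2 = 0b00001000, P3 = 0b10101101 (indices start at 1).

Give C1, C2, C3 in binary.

CFB encryption: C_i = P_i ⊕ E(K, C_{i−1}), with C_{0} = IV.
C1: E(K, 0b00011011) = 0b01001011; 0b10011100 ⊕ 0b01001011 = 0b11010111.
C2: E(K, 0b11010111) = 0b10000111; 0b00001000 ⊕ 0b10000111 = 0b10001111.
C3: E(K, 0b10001111) = 0b11011111; 0b10101101 ⊕ 0b11011111 = 0b01110010.

C1 = 0b11010111, C2 = 0b10001111, C3 = 0b01110010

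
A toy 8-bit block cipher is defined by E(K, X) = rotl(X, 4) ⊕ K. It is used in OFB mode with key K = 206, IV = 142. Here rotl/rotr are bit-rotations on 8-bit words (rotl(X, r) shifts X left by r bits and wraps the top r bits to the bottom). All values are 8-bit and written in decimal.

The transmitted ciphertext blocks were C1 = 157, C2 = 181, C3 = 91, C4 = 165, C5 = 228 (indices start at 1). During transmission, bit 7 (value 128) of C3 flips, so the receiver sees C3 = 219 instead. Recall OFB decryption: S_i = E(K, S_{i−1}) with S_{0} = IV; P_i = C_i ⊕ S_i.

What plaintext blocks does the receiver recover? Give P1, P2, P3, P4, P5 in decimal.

Only C3 changed, to 219. In OFB, a change in C_i flips the same bit in P_i only; the keystream is unaffected. Decrypting the received ciphertext:
P1: S = E(K, 142) = 38; 157 ⊕ 38 = 187.
P2: S = E(K, 38) = 172; 181 ⊕ 172 = 25.
P3: S = E(K, 172) = 4; 219 ⊕ 4 = 223.
P4: S = E(K, 4) = 142; 165 ⊕ 142 = 43.
P5: S = E(K, 142) = 38; 228 ⊕ 38 = 194.
Blocks that differ from the original plaintext: P3.

P1 = 187, P2 = 25, P3 = 223, P4 = 43, P5 = 194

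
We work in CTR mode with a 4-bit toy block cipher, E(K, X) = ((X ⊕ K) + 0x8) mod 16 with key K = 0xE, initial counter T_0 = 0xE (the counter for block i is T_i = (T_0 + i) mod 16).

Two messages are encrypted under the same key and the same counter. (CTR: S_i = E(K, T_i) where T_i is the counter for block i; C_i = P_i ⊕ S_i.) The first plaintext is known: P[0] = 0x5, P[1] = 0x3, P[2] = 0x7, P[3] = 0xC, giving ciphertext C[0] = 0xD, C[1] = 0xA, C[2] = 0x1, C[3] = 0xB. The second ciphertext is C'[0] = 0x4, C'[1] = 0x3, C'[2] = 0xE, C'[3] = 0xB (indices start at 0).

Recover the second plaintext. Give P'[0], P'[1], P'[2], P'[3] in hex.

In CTR with a reused counter, both messages share the same keystream S_i, so C_i ⊕ C'_i = P_i ⊕ P'_i and thus P'_i = P_i ⊕ C_i ⊕ C'_i.
P'[0]: 0x5 ⊕ 0xD ⊕ 0x4 = 0xC.
P'[1]: 0x3 ⊕ 0xA ⊕ 0x3 = 0xA.
P'[2]: 0x7 ⊕ 0x1 ⊕ 0xE = 0x8.
P'[3]: 0xC ⊕ 0xB ⊕ 0xB = 0xC.

P'[0] = 0xC, P'[1] = 0xA, P'[2] = 0x8, P'[3] = 0xC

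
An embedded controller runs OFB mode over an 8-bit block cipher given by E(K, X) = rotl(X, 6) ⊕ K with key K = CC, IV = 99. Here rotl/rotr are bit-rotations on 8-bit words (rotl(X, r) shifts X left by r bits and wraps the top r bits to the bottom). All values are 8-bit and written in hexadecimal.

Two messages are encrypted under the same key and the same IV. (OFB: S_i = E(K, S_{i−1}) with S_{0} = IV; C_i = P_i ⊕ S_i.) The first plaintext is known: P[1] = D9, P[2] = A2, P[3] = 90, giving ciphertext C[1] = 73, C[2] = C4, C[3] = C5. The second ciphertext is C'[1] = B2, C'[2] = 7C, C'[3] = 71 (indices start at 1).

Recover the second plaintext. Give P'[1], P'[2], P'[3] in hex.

P'[1] = 18, P'[2] = 1A, P'[3] = 24

In OFB with a reused IV, both messages share the same keystream S_i, so C_i ⊕ C'_i = P_i ⊕ P'_i and thus P'_i = P_i ⊕ C_i ⊕ C'_i.
P'[1]: D9 ⊕ 73 ⊕ B2 = 18.
P'[2]: A2 ⊕ C4 ⊕ 7C = 1A.
P'[3]: 90 ⊕ C5 ⊕ 71 = 24.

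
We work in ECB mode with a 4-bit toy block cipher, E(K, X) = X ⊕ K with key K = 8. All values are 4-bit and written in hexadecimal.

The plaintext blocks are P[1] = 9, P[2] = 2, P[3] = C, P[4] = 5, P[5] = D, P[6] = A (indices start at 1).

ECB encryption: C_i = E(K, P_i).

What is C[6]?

C[6] = 2

C[6]: E(K, A) = 2.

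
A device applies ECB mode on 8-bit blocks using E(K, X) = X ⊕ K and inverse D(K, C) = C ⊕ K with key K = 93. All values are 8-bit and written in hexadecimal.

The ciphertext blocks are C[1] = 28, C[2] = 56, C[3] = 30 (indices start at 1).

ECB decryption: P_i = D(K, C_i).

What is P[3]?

P[3] = A3

P[3]: D(K, 30) = A3.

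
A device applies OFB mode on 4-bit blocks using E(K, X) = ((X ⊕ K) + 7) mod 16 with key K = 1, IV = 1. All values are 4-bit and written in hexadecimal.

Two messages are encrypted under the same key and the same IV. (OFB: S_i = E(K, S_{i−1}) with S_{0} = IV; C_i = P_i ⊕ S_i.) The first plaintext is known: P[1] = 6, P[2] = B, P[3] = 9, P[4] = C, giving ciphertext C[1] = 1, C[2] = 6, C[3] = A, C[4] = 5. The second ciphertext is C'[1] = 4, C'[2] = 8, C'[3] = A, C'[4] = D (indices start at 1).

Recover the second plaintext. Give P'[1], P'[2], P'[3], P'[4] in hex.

P'[1] = 3, P'[2] = 5, P'[3] = 9, P'[4] = 4

In OFB with a reused IV, both messages share the same keystream S_i, so C_i ⊕ C'_i = P_i ⊕ P'_i and thus P'_i = P_i ⊕ C_i ⊕ C'_i.
P'[1]: 6 ⊕ 1 ⊕ 4 = 3.
P'[2]: B ⊕ 6 ⊕ 8 = 5.
P'[3]: 9 ⊕ A ⊕ A = 9.
P'[4]: C ⊕ 5 ⊕ D = 4.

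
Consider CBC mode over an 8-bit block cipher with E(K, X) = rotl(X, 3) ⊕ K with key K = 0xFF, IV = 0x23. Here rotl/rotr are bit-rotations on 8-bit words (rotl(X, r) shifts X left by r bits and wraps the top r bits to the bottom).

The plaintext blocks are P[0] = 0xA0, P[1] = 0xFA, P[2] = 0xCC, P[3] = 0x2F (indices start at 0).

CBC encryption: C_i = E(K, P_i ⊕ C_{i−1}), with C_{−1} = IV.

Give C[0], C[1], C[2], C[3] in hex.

C[0]: P[0] ⊕ 0x23 = 0x83; E(K, 0x83) = 0xE3.
C[1]: P[1] ⊕ 0xE3 = 0x19; E(K, 0x19) = 0x37.
C[2]: P[2] ⊕ 0x37 = 0xFB; E(K, 0xFB) = 0x20.
C[3]: P[3] ⊕ 0x20 = 0x0F; E(K, 0x0F) = 0x87.

C[0] = 0xE3, C[1] = 0x37, C[2] = 0x20, C[3] = 0x87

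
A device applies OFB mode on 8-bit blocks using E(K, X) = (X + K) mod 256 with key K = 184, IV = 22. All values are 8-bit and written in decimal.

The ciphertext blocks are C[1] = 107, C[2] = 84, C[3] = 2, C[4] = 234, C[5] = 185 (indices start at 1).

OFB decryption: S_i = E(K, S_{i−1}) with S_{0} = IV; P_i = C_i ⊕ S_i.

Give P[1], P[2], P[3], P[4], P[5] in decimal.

P[1] = 165, P[2] = 210, P[3] = 60, P[4] = 28, P[5] = 23

P[1]: S = E(K, 22) = 206; 107 ⊕ 206 = 165.
P[2]: S = E(K, 206) = 134; 84 ⊕ 134 = 210.
P[3]: S = E(K, 134) = 62; 2 ⊕ 62 = 60.
P[4]: S = E(K, 62) = 246; 234 ⊕ 246 = 28.
P[5]: S = E(K, 246) = 174; 185 ⊕ 174 = 23.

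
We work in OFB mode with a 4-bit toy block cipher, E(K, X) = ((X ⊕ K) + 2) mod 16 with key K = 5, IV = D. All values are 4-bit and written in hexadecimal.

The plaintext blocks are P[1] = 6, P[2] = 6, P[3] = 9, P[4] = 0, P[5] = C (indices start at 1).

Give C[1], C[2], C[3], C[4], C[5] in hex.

OFB encryption: S_i = E(K, S_{i−1}) with S_{0} = IV; C_i = P_i ⊕ S_i.
C[1]: S = E(K, D) = A; 6 ⊕ A = C.
C[2]: S = E(K, A) = 1; 6 ⊕ 1 = 7.
C[3]: S = E(K, 1) = 6; 9 ⊕ 6 = F.
C[4]: S = E(K, 6) = 5; 0 ⊕ 5 = 5.
C[5]: S = E(K, 5) = 2; C ⊕ 2 = E.

C[1] = C, C[2] = 7, C[3] = F, C[4] = 5, C[5] = E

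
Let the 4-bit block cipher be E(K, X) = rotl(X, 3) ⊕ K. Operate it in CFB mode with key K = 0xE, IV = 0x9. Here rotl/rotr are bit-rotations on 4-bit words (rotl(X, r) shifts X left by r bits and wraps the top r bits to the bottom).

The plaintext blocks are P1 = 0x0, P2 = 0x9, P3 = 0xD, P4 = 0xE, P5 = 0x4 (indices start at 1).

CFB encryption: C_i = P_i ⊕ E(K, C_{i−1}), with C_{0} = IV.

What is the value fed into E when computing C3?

C1: E(K, 0x9) = 0x2; 0x0 ⊕ 0x2 = 0x2.
C2: E(K, 0x2) = 0xF; 0x9 ⊕ 0xF = 0x6.
C3: E(K, 0x6) = 0xD; 0xD ⊕ 0xD = 0x0.
So the input to E for block 3 is 0x6.

0x6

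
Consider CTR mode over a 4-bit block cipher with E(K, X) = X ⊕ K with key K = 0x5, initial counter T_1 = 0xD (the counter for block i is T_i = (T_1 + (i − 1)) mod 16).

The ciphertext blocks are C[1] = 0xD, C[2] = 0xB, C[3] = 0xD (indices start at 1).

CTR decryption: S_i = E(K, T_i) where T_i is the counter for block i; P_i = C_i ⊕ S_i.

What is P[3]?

P[3] = 0x7

P[3]: T = 0xF, S = E(K, T) = 0xA; 0xD ⊕ 0xA = 0x7.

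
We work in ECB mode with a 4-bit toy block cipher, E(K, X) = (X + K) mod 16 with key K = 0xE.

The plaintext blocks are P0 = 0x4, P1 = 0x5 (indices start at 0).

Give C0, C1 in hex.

ECB encryption: C_i = E(K, P_i).
C0: E(K, 0x4) = 0x2.
C1: E(K, 0x5) = 0x3.

C0 = 0x2, C1 = 0x3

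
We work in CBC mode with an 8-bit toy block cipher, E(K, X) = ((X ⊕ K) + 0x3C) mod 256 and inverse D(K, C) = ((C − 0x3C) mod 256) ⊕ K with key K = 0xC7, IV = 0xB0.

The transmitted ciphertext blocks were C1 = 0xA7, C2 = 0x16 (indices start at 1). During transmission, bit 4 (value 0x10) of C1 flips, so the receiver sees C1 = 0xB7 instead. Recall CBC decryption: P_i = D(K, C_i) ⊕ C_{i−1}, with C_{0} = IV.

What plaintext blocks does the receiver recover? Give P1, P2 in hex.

P1 = 0x0C, P2 = 0xAA

Only C1 changed, to 0xB7. In CBC, a change in C_i garbles P_i and flips the same bit in P_{i+1}. Decrypting the received ciphertext:
P1: D(K, 0xB7) = 0xBC; 0xBC ⊕ 0xB0 = 0x0C.
P2: D(K, 0x16) = 0x1D; 0x1D ⊕ 0xB7 = 0xAA.
Blocks that differ from the original plaintext: P1, P2.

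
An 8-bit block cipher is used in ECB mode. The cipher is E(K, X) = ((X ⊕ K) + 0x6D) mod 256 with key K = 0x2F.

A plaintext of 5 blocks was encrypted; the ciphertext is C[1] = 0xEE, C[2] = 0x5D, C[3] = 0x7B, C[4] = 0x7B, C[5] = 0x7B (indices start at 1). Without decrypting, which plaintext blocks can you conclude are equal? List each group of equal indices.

ECB encrypts each block independently with the same key, so equal ciphertext blocks imply equal plaintext blocks.
C[3] = C[4] = C[5] = 0x7B, so P[3] = P[4] = P[5].

P[3] = P[4] = P[5]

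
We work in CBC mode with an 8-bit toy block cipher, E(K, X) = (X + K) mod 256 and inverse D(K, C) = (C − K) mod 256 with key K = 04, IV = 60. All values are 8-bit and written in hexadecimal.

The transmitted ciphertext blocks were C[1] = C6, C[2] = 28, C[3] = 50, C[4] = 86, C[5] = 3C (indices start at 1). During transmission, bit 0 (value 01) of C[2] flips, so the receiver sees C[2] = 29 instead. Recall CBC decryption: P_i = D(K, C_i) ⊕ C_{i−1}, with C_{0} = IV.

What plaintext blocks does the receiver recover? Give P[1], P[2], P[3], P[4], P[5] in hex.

Only C[2] changed, to 29. In CBC, a change in C_i garbles P_i and flips the same bit in P_{i+1}. Decrypting the received ciphertext:
P[1]: D(K, C6) = C2; C2 ⊕ 60 = A2.
P[2]: D(K, 29) = 25; 25 ⊕ C6 = E3.
P[3]: D(K, 50) = 4C; 4C ⊕ 29 = 65.
P[4]: D(K, 86) = 82; 82 ⊕ 50 = D2.
P[5]: D(K, 3C) = 38; 38 ⊕ 86 = BE.
Blocks that differ from the original plaintext: P[2], P[3].

P[1] = A2, P[2] = E3, P[3] = 65, P[4] = D2, P[5] = BE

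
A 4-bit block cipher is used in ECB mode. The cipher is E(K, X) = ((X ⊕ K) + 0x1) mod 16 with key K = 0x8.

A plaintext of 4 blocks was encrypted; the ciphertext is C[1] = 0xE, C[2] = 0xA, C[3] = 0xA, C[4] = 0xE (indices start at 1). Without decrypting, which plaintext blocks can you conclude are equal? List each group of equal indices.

ECB encrypts each block independently with the same key, so equal ciphertext blocks imply equal plaintext blocks.
C[1] = C[4] = 0xE, so P[1] = P[4].
C[2] = C[3] = 0xA, so P[2] = P[3].

P[1] = P[4]; P[2] = P[3]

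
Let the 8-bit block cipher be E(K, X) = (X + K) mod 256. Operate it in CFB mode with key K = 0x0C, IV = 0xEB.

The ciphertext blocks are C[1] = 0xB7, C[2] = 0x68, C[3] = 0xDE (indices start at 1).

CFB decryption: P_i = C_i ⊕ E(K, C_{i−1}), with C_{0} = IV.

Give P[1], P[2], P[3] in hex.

P[1] = 0x40, P[2] = 0xAB, P[3] = 0xAA

P[1]: E(K, 0xEB) = 0xF7; 0xB7 ⊕ 0xF7 = 0x40.
P[2]: E(K, 0xB7) = 0xC3; 0x68 ⊕ 0xC3 = 0xAB.
P[3]: E(K, 0x68) = 0x74; 0xDE ⊕ 0x74 = 0xAA.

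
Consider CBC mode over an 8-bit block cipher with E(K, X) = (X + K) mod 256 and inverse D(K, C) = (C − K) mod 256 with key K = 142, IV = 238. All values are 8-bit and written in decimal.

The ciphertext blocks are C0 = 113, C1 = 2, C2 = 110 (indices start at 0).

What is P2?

CBC decryption: P_i = D(K, C_i) ⊕ C_{i−1}, with C_{−1} = IV.
P2: D(K, 110) = 224; 224 ⊕ 2 = 226.

P2 = 226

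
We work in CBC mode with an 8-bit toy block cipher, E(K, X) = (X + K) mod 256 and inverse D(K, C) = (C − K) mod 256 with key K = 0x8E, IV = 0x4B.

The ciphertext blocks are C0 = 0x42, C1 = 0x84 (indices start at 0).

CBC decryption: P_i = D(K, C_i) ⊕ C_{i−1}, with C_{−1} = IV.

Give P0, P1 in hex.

P0: D(K, 0x42) = 0xB4; 0xB4 ⊕ 0x4B = 0xFF.
P1: D(K, 0x84) = 0xF6; 0xF6 ⊕ 0x42 = 0xB4.

P0 = 0xFF, P1 = 0xB4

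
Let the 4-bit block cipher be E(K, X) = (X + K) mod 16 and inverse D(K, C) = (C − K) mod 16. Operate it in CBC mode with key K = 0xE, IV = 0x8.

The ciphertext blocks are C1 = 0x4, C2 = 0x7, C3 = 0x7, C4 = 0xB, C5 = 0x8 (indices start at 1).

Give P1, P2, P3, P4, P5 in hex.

CBC decryption: P_i = D(K, C_i) ⊕ C_{i−1}, with C_{0} = IV.
P1: D(K, 0x4) = 0x6; 0x6 ⊕ 0x8 = 0xE.
P2: D(K, 0x7) = 0x9; 0x9 ⊕ 0x4 = 0xD.
P3: D(K, 0x7) = 0x9; 0x9 ⊕ 0x7 = 0xE.
P4: D(K, 0xB) = 0xD; 0xD ⊕ 0x7 = 0xA.
P5: D(K, 0x8) = 0xA; 0xA ⊕ 0xB = 0x1.

P1 = 0xE, P2 = 0xD, P3 = 0xE, P4 = 0xA, P5 = 0x1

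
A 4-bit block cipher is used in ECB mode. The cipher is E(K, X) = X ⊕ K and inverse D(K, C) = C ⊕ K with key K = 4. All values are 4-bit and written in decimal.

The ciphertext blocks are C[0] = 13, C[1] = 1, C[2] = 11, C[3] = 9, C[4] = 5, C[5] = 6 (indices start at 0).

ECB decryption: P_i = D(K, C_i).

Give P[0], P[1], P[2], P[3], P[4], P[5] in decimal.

P[0] = 9, P[1] = 5, P[2] = 15, P[3] = 13, P[4] = 1, P[5] = 2

P[0]: D(K, 13) = 9.
P[1]: D(K, 1) = 5.
P[2]: D(K, 11) = 15.
P[3]: D(K, 9) = 13.
P[4]: D(K, 5) = 1.
P[5]: D(K, 6) = 2.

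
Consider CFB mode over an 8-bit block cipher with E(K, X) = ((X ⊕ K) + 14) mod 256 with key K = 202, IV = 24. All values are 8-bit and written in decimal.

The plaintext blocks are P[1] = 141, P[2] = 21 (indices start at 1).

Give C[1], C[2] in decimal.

CFB encryption: C_i = P_i ⊕ E(K, C_{i−1}), with C_{0} = IV.
C[1]: E(K, 24) = 224; 141 ⊕ 224 = 109.
C[2]: E(K, 109) = 181; 21 ⊕ 181 = 160.

C[1] = 109, C[2] = 160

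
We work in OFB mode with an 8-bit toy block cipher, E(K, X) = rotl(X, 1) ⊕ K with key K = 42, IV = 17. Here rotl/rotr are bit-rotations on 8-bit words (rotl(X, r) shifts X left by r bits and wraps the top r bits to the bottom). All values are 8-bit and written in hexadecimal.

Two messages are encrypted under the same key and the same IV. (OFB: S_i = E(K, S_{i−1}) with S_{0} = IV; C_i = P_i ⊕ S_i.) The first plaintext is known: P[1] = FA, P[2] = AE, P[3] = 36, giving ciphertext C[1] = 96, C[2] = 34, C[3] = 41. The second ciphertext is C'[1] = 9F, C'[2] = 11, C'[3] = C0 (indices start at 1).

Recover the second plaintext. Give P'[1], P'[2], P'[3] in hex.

In OFB with a reused IV, both messages share the same keystream S_i, so C_i ⊕ C'_i = P_i ⊕ P'_i and thus P'_i = P_i ⊕ C_i ⊕ C'_i.
P'[1]: FA ⊕ 96 ⊕ 9F = F3.
P'[2]: AE ⊕ 34 ⊕ 11 = 8B.
P'[3]: 36 ⊕ 41 ⊕ C0 = B7.

P'[1] = F3, P'[2] = 8B, P'[3] = B7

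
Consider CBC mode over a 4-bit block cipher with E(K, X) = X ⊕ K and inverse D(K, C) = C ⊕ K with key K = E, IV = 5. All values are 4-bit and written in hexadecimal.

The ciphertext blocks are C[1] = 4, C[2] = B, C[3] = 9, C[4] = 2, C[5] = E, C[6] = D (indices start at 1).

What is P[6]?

CBC decryption: P_i = D(K, C_i) ⊕ C_{i−1}, with C_{0} = IV.
P[6]: D(K, D) = 3; 3 ⊕ E = D.

P[6] = D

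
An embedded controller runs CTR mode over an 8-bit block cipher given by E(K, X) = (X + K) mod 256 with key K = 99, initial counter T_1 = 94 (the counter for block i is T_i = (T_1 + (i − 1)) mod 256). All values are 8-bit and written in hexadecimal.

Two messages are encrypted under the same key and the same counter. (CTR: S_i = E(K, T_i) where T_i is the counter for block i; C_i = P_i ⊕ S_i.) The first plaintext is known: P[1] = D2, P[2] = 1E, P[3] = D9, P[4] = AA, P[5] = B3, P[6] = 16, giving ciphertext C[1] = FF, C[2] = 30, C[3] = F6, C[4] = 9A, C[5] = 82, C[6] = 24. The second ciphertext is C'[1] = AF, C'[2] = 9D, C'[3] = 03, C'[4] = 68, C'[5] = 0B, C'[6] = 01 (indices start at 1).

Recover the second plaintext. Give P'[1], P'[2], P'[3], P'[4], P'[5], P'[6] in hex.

In CTR with a reused counter, both messages share the same keystream S_i, so C_i ⊕ C'_i = P_i ⊕ P'_i and thus P'_i = P_i ⊕ C_i ⊕ C'_i.
P'[1]: D2 ⊕ FF ⊕ AF = 82.
P'[2]: 1E ⊕ 30 ⊕ 9D = B3.
P'[3]: D9 ⊕ F6 ⊕ 03 = 2C.
P'[4]: AA ⊕ 9A ⊕ 68 = 58.
P'[5]: B3 ⊕ 82 ⊕ 0B = 3A.
P'[6]: 16 ⊕ 24 ⊕ 01 = 33.

P'[1] = 82, P'[2] = B3, P'[3] = 2C, P'[4] = 58, P'[5] = 3A, P'[6] = 33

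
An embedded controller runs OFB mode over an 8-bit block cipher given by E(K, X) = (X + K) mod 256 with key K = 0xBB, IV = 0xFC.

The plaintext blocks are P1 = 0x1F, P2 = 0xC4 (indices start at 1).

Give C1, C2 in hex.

C1 = 0xA8, C2 = 0xB6

OFB encryption: S_i = E(K, S_{i−1}) with S_{0} = IV; C_i = P_i ⊕ S_i.
C1: S = E(K, 0xFC) = 0xB7; 0x1F ⊕ 0xB7 = 0xA8.
C2: S = E(K, 0xB7) = 0x72; 0xC4 ⊕ 0x72 = 0xB6.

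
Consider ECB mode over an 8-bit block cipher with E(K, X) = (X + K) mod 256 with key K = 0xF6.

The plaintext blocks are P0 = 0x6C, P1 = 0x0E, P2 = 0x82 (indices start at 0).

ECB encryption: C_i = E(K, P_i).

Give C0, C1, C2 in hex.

C0: E(K, 0x6C) = 0x62.
C1: E(K, 0x0E) = 0x04.
C2: E(K, 0x82) = 0x78.

C0 = 0x62, C1 = 0x04, C2 = 0x78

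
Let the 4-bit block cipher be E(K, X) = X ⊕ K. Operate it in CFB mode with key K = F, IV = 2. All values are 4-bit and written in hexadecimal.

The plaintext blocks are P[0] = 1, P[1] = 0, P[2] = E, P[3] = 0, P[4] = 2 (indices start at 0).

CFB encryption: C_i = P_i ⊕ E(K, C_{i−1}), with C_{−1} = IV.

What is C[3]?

C[0]: E(K, 2) = D; 1 ⊕ D = C.
C[1]: E(K, C) = 3; 0 ⊕ 3 = 3.
C[2]: E(K, 3) = C; E ⊕ C = 2.
C[3]: E(K, 2) = D; 0 ⊕ D = D.

C[3] = D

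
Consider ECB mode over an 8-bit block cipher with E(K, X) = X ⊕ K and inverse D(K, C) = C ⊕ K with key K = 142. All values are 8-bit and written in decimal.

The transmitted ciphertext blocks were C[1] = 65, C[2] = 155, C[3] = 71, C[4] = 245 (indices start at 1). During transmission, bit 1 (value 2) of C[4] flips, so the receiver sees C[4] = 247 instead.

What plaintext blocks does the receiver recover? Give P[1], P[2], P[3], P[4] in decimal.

P[1] = 207, P[2] = 21, P[3] = 201, P[4] = 121

ECB decryption: P_i = D(K, C_i).
Only C[4] changed, to 247. In ECB, a change in C_i affects only P_i. Decrypting the received ciphertext:
P[1]: D(K, 65) = 207.
P[2]: D(K, 155) = 21.
P[3]: D(K, 71) = 201.
P[4]: D(K, 247) = 121.
Blocks that differ from the original plaintext: P[4].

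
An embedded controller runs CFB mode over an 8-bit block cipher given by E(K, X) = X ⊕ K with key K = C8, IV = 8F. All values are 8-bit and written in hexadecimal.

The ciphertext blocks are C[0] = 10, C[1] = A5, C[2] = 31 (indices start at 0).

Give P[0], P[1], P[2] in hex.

P[0] = 57, P[1] = 7D, P[2] = 5C

CFB decryption: P_i = C_i ⊕ E(K, C_{i−1}), with C_{−1} = IV.
P[0]: E(K, 8F) = 47; 10 ⊕ 47 = 57.
P[1]: E(K, 10) = D8; A5 ⊕ D8 = 7D.
P[2]: E(K, A5) = 6D; 31 ⊕ 6D = 5C.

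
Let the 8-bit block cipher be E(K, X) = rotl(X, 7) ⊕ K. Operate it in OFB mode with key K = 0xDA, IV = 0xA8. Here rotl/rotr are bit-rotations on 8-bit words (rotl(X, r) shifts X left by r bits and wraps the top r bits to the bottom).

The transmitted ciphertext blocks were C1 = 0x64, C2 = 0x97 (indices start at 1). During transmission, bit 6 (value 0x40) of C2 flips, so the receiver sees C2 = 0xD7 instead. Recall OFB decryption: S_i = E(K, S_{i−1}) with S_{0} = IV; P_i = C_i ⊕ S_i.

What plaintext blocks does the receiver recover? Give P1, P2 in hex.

P1 = 0xEA, P2 = 0x4A

Only C2 changed, to 0xD7. In OFB, a change in C_i flips the same bit in P_i only; the keystream is unaffected. Decrypting the received ciphertext:
P1: S = E(K, 0xA8) = 0x8E; 0x64 ⊕ 0x8E = 0xEA.
P2: S = E(K, 0x8E) = 0x9D; 0xD7 ⊕ 0x9D = 0x4A.
Blocks that differ from the original plaintext: P2.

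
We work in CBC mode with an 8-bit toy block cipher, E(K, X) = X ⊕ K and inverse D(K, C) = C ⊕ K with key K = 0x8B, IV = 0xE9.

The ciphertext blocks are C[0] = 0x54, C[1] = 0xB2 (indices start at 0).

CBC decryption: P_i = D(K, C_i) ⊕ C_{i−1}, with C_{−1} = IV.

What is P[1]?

P[1]: D(K, 0xB2) = 0x39; 0x39 ⊕ 0x54 = 0x6D.

P[1] = 0x6D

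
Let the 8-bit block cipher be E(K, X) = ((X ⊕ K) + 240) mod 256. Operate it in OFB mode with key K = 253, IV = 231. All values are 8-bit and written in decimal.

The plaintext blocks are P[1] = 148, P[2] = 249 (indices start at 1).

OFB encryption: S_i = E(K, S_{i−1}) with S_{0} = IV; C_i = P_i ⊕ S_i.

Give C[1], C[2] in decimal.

C[1] = 158, C[2] = 30

C[1]: S = E(K, 231) = 10; 148 ⊕ 10 = 158.
C[2]: S = E(K, 10) = 231; 249 ⊕ 231 = 30.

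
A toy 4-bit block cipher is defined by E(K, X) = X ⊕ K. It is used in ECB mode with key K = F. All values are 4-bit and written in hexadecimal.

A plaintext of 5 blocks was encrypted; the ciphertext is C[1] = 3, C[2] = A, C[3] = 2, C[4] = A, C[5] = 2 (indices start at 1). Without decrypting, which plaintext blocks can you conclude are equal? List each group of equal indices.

ECB encrypts each block independently with the same key, so equal ciphertext blocks imply equal plaintext blocks.
C[2] = C[4] = A, so P[2] = P[4].
C[3] = C[5] = 2, so P[3] = P[5].

P[2] = P[4]; P[3] = P[5]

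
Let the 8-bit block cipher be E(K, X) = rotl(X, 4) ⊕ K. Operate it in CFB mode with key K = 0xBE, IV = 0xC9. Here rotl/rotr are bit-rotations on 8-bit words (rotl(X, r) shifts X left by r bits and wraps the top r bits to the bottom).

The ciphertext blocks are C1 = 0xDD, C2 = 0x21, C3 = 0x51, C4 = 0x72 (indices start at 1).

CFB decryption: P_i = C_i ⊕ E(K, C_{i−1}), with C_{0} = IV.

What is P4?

P4 = 0xD9

P4: E(K, 0x51) = 0xAB; 0x72 ⊕ 0xAB = 0xD9.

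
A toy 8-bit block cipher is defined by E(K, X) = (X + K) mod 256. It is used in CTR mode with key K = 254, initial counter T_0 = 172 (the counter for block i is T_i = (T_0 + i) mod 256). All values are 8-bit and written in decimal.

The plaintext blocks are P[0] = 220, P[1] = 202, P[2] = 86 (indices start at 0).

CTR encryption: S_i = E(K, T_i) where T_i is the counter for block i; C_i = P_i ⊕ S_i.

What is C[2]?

C[0]: T = 172, S = E(K, T) = 170; 220 ⊕ 170 = 118.
C[1]: T = 173, S = E(K, T) = 171; 202 ⊕ 171 = 97.
C[2]: T = 174, S = E(K, T) = 172; 86 ⊕ 172 = 250.

C[2] = 250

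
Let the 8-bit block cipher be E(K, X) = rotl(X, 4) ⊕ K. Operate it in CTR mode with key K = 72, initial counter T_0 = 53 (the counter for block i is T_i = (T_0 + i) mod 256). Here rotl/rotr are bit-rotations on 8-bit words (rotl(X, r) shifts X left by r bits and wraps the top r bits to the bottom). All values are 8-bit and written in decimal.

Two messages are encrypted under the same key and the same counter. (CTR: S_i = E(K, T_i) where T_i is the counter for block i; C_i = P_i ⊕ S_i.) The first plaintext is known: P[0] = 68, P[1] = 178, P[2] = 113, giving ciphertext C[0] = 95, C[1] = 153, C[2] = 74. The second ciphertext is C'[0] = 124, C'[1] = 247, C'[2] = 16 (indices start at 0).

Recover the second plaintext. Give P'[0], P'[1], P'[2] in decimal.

In CTR with a reused counter, both messages share the same keystream S_i, so C_i ⊕ C'_i = P_i ⊕ P'_i and thus P'_i = P_i ⊕ C_i ⊕ C'_i.
P'[0]: 68 ⊕ 95 ⊕ 124 = 103.
P'[1]: 178 ⊕ 153 ⊕ 247 = 220.
P'[2]: 113 ⊕ 74 ⊕ 16 = 43.

P'[0] = 103, P'[1] = 220, P'[2] = 43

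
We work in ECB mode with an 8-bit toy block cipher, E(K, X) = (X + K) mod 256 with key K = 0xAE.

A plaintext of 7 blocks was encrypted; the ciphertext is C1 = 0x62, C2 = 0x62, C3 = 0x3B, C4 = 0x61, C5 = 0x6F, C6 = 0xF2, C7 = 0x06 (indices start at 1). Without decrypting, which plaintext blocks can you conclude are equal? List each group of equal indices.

ECB encrypts each block independently with the same key, so equal ciphertext blocks imply equal plaintext blocks.
C1 = C2 = 0x62, so P1 = P2.

P1 = P2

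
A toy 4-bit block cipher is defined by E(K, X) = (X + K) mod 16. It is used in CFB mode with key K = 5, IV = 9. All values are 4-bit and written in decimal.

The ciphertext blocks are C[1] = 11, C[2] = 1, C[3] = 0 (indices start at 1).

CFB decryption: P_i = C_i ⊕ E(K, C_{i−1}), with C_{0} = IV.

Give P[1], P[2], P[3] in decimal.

P[1] = 5, P[2] = 1, P[3] = 6

P[1]: E(K, 9) = 14; 11 ⊕ 14 = 5.
P[2]: E(K, 11) = 0; 1 ⊕ 0 = 1.
P[3]: E(K, 1) = 6; 0 ⊕ 6 = 6.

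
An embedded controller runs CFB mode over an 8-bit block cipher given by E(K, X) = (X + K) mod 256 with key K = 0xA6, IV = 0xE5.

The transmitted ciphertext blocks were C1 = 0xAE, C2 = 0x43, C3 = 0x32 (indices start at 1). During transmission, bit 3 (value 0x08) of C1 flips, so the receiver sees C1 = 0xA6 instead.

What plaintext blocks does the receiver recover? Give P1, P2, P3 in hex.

P1 = 0x2D, P2 = 0x0F, P3 = 0xDB

CFB decryption: P_i = C_i ⊕ E(K, C_{i−1}), with C_{0} = IV.
Only C1 changed, to 0xA6. In CFB, a change in C_i flips the same bit in P_i and garbles P_{i+1}. Decrypting the received ciphertext:
P1: E(K, 0xE5) = 0x8B; 0xA6 ⊕ 0x8B = 0x2D.
P2: E(K, 0xA6) = 0x4C; 0x43 ⊕ 0x4C = 0x0F.
P3: E(K, 0x43) = 0xE9; 0x32 ⊕ 0xE9 = 0xDB.
Blocks that differ from the original plaintext: P1, P2.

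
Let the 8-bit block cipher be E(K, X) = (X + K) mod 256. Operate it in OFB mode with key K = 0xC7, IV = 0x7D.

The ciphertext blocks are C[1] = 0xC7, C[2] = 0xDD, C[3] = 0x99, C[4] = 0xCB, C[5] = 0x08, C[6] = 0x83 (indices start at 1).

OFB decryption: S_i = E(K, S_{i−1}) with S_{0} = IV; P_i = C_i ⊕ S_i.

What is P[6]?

P[6] = 0xA4

P[1]: S = E(K, 0x7D) = 0x44; 0xC7 ⊕ 0x44 = 0x83.
P[2]: S = E(K, 0x44) = 0x0B; 0xDD ⊕ 0x0B = 0xD6.
P[3]: S = E(K, 0x0B) = 0xD2; 0x99 ⊕ 0xD2 = 0x4B.
P[4]: S = E(K, 0xD2) = 0x99; 0xCB ⊕ 0x99 = 0x52.
P[5]: S = E(K, 0x99) = 0x60; 0x08 ⊕ 0x60 = 0x68.
P[6]: S = E(K, 0x60) = 0x27; 0x83 ⊕ 0x27 = 0xA4.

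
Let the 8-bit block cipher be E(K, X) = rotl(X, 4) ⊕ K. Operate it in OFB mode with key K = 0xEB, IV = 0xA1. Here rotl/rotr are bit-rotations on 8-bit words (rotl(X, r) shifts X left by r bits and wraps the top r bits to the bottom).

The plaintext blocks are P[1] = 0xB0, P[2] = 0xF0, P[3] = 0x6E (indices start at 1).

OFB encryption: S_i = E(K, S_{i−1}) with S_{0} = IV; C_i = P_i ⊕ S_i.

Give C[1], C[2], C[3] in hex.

C[1] = 0x41, C[2] = 0x04, C[3] = 0xCA

C[1]: S = E(K, 0xA1) = 0xF1; 0xB0 ⊕ 0xF1 = 0x41.
C[2]: S = E(K, 0xF1) = 0xF4; 0xF0 ⊕ 0xF4 = 0x04.
C[3]: S = E(K, 0xF4) = 0xA4; 0x6E ⊕ 0xA4 = 0xCA.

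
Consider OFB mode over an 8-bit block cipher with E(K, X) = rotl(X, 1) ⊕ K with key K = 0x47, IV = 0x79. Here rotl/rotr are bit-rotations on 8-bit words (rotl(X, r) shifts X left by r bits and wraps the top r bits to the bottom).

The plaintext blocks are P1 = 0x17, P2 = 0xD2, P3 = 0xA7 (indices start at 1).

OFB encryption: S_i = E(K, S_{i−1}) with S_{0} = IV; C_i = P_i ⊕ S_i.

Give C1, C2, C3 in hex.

C1 = 0xA2, C2 = 0xFE, C3 = 0xB8

C1: S = E(K, 0x79) = 0xB5; 0x17 ⊕ 0xB5 = 0xA2.
C2: S = E(K, 0xB5) = 0x2C; 0xD2 ⊕ 0x2C = 0xFE.
C3: S = E(K, 0x2C) = 0x1F; 0xA7 ⊕ 0x1F = 0xB8.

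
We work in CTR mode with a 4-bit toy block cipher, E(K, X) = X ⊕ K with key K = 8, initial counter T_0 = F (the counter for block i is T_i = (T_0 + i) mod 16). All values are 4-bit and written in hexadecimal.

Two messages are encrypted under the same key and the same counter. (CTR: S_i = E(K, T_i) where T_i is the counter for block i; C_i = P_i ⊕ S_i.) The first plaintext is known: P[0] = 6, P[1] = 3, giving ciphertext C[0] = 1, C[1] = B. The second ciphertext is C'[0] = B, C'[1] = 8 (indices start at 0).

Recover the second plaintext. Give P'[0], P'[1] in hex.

In CTR with a reused counter, both messages share the same keystream S_i, so C_i ⊕ C'_i = P_i ⊕ P'_i and thus P'_i = P_i ⊕ C_i ⊕ C'_i.
P'[0]: 6 ⊕ 1 ⊕ B = C.
P'[1]: 3 ⊕ B ⊕ 8 = 0.

P'[0] = C, P'[1] = 0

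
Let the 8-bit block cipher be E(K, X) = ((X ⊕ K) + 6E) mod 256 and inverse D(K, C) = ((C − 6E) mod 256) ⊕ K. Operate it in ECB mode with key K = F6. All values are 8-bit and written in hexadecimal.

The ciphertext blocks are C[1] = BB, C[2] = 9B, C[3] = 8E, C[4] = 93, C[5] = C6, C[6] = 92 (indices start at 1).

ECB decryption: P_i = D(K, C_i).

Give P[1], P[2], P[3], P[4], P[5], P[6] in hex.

P[1]: D(K, BB) = BB.
P[2]: D(K, 9B) = DB.
P[3]: D(K, 8E) = D6.
P[4]: D(K, 93) = D3.
P[5]: D(K, C6) = AE.
P[6]: D(K, 92) = D2.

P[1] = BB, P[2] = DB, P[3] = D6, P[4] = D3, P[5] = AE, P[6] = D2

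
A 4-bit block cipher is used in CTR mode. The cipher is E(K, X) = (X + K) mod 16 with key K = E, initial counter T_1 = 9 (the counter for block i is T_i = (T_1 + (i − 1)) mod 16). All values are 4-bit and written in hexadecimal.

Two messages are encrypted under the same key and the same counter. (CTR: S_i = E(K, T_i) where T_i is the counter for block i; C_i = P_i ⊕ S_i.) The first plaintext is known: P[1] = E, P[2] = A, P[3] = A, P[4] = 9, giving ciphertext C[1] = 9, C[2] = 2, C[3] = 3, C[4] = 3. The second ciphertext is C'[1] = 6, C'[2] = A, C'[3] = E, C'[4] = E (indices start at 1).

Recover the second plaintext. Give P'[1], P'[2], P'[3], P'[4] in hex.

In CTR with a reused counter, both messages share the same keystream S_i, so C_i ⊕ C'_i = P_i ⊕ P'_i and thus P'_i = P_i ⊕ C_i ⊕ C'_i.
P'[1]: E ⊕ 9 ⊕ 6 = 1.
P'[2]: A ⊕ 2 ⊕ A = 2.
P'[3]: A ⊕ 3 ⊕ E = 7.
P'[4]: 9 ⊕ 3 ⊕ E = 4.

P'[1] = 1, P'[2] = 2, P'[3] = 7, P'[4] = 4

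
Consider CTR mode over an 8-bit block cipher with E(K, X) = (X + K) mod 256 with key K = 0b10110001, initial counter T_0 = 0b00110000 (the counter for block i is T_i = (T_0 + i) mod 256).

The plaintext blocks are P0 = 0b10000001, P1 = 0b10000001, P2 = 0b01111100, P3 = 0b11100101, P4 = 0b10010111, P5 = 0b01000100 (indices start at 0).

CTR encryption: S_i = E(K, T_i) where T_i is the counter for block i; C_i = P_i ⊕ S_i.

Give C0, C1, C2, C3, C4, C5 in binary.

C0 = 0b01100000, C1 = 0b01100011, C2 = 0b10011111, C3 = 0b00000001, C4 = 0b01110010, C5 = 0b10100010

C0: T = 0b00110000, S = E(K, T) = 0b11100001; 0b10000001 ⊕ 0b11100001 = 0b01100000.
C1: T = 0b00110001, S = E(K, T) = 0b11100010; 0b10000001 ⊕ 0b11100010 = 0b01100011.
C2: T = 0b00110010, S = E(K, T) = 0b11100011; 0b01111100 ⊕ 0b11100011 = 0b10011111.
C3: T = 0b00110011, S = E(K, T) = 0b11100100; 0b11100101 ⊕ 0b11100100 = 0b00000001.
C4: T = 0b00110100, S = E(K, T) = 0b11100101; 0b10010111 ⊕ 0b11100101 = 0b01110010.
C5: T = 0b00110101, S = E(K, T) = 0b11100110; 0b01000100 ⊕ 0b11100110 = 0b10100010.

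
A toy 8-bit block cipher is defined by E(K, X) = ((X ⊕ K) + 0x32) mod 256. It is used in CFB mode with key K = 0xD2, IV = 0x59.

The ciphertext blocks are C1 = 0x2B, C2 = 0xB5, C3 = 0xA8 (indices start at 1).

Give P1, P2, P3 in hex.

CFB decryption: P_i = C_i ⊕ E(K, C_{i−1}), with C_{0} = IV.
P1: E(K, 0x59) = 0xBD; 0x2B ⊕ 0xBD = 0x96.
P2: E(K, 0x2B) = 0x2B; 0xB5 ⊕ 0x2B = 0x9E.
P3: E(K, 0xB5) = 0x99; 0xA8 ⊕ 0x99 = 0x31.

P1 = 0x96, P2 = 0x9E, P3 = 0x31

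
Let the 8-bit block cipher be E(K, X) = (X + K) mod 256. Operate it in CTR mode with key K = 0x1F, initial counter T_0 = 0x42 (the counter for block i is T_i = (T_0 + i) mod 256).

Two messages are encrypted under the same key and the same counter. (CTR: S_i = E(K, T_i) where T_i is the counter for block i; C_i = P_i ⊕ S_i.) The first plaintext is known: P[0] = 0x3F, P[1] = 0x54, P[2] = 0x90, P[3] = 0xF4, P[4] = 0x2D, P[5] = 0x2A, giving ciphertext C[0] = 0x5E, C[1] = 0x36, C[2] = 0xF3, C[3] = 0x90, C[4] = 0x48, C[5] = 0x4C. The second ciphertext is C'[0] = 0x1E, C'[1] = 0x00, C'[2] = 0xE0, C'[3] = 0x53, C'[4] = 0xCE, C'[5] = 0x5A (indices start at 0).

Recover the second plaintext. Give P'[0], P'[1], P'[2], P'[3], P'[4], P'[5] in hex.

P'[0] = 0x7F, P'[1] = 0x62, P'[2] = 0x83, P'[3] = 0x37, P'[4] = 0xAB, P'[5] = 0x3C

In CTR with a reused counter, both messages share the same keystream S_i, so C_i ⊕ C'_i = P_i ⊕ P'_i and thus P'_i = P_i ⊕ C_i ⊕ C'_i.
P'[0]: 0x3F ⊕ 0x5E ⊕ 0x1E = 0x7F.
P'[1]: 0x54 ⊕ 0x36 ⊕ 0x00 = 0x62.
P'[2]: 0x90 ⊕ 0xF3 ⊕ 0xE0 = 0x83.
P'[3]: 0xF4 ⊕ 0x90 ⊕ 0x53 = 0x37.
P'[4]: 0x2D ⊕ 0x48 ⊕ 0xCE = 0xAB.
P'[5]: 0x2A ⊕ 0x4C ⊕ 0x5A = 0x3C.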